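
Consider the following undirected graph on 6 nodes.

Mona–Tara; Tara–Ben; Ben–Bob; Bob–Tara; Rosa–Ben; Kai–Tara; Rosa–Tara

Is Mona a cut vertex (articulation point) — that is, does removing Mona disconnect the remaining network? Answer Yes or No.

Even without Mona, every remaining node can still reach every other (the residual graph is connected), so Mona is not a cut vertex.

No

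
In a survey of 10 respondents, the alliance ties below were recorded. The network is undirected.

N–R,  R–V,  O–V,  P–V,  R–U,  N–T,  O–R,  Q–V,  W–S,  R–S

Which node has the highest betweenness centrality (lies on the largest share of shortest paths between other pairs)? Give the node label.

Unnormalized betweenness of each node: N:8, O:0, P:0, Q:0, R:28, S:8, T:0, U:0, V:15, W:0.
R has the largest value, 28, making it the main broker — the node through which the most shortest paths run.

R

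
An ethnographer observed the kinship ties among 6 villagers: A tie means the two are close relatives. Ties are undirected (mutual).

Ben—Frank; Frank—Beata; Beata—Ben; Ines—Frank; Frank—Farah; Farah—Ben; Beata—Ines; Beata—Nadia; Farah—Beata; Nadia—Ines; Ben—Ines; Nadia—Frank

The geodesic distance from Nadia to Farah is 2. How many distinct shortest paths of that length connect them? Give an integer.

The shortest distance is 2. The length-2 paths are: Nadia–Frank–Farah; Nadia–Beata–Farah.
That gives 2 distinct shortest paths.

2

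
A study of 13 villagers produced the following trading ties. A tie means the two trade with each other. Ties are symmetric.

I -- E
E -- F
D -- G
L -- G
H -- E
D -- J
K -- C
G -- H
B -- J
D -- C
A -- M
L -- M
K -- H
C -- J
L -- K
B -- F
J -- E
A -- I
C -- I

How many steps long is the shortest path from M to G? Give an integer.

One shortest route is M – L – G, which uses 2 edges, and M and G are not directly tied, so nothing shorter exists. So d(M,G) = 2.

2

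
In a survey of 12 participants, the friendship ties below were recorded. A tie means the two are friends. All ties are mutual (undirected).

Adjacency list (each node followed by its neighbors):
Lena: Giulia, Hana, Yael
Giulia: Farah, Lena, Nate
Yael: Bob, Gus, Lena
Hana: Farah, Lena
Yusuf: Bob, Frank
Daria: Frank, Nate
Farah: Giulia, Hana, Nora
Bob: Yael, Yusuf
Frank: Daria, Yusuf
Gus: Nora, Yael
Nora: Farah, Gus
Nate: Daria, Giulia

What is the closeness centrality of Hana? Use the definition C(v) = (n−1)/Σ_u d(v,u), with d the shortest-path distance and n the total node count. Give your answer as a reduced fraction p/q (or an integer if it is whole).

Distances from Hana: Bob:3, Daria:4, Farah:1, Frank:5, Giulia:2, Gus:3, Lena:1, Nate:3, Nora:2, Yael:2, Yusuf:4. Sum = 30.
n = 12, so closeness = 11/30.

11/30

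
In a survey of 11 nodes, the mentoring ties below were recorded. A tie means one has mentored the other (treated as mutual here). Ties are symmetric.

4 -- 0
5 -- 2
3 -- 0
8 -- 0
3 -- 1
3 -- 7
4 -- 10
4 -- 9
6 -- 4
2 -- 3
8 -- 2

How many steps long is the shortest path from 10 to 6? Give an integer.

One shortest route is 10 – 4 – 6, which uses 2 edges, and 10 and 6 are not directly tied, so nothing shorter exists. So d(10,6) = 2.

2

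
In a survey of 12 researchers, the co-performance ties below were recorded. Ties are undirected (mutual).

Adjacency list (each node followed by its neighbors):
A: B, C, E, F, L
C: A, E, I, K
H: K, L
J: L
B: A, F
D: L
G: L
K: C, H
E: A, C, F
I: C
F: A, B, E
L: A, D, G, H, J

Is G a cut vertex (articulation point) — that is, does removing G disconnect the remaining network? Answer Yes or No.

No

Even without G, every remaining node can still reach every other (the residual graph is connected), so G is not a cut vertex.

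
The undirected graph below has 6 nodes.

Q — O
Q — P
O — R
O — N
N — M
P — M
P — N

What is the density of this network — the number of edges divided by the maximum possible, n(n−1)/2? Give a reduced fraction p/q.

7/15

There are 7 edges and 6 nodes, so the maximum possible is C(6,2) = 15.
Density = 7/15.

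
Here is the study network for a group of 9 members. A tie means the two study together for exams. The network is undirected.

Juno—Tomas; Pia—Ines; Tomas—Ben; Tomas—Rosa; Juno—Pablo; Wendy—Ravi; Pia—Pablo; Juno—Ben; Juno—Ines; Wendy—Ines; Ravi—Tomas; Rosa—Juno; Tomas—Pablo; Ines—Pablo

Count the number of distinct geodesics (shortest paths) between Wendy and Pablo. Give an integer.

The shortest distance is 2, and the only length-2 path is Wendy–Ines–Pablo. So there is exactly 1 shortest path.

1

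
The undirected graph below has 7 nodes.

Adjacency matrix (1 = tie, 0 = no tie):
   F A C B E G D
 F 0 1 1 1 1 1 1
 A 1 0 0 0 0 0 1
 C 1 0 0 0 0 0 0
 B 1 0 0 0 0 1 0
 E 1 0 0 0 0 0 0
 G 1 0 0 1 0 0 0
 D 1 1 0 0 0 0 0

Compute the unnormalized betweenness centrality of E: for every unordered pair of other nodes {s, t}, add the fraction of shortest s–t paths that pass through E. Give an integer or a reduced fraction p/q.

No shortest path between any pair of other nodes passes through E.
Summing the contributions gives betweenness(E) = 0.

0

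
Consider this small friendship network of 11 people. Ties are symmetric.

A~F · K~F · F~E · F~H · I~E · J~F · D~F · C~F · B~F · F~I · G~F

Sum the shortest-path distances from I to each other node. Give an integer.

18

Distances from I: A:2, B:2, C:2, D:2, E:1, F:1, G:2, H:2, J:2, K:2.
Sum = 2 + 2 + 2 + 2 + 1 + 1 + 2 + 2 + 2 + 2 = 18.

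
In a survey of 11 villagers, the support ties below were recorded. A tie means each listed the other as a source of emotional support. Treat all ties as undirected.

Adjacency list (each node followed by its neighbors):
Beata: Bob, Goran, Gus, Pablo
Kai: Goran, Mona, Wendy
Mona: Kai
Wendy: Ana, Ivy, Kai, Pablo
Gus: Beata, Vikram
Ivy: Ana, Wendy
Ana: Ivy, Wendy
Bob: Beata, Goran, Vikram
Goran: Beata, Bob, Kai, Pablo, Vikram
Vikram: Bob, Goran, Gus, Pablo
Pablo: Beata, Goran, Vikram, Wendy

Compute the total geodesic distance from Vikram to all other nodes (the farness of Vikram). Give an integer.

Distances from Vikram: Ana:3, Beata:2, Bob:1, Goran:1, Gus:1, Ivy:3, Kai:2, Mona:3, Pablo:1, Wendy:2.
Sum = 3 + 2 + 1 + 1 + 1 + 3 + 2 + 3 + 1 + 2 = 19.

19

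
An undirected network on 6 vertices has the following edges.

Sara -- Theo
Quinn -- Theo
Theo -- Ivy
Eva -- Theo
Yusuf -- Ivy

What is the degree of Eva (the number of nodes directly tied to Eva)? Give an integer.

Eva is directly tied to Theo. That is 1 neighbor, so the degree of Eva is 1.

1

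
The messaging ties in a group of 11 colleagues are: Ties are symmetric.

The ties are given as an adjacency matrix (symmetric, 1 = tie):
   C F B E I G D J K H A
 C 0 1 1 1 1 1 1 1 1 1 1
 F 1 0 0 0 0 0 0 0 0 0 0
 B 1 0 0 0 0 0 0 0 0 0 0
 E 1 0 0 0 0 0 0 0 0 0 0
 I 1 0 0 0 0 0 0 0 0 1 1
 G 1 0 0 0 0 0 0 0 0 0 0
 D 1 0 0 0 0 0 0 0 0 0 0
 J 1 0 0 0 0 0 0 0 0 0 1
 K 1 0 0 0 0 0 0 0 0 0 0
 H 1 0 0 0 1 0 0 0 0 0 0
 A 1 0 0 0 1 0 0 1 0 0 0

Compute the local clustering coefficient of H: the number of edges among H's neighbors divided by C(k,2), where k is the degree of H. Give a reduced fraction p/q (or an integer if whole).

1

H's neighbors: C and I (k = 2).
Possible neighbor pairs: C(2,2) = 1. Edges among them: C–I → e = 1.
Clustering(H) = 1/1.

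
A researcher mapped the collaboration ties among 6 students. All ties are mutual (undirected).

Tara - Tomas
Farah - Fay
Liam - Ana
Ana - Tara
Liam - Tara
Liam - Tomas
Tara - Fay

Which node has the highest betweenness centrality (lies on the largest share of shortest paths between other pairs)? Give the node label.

Unnormalized betweenness of each node: Ana:0, Farah:0, Fay:4, Liam:1/2, Tara:13/2, Tomas:0.
Tara has the largest value, 13/2, making it the main broker — the node through which the most shortest paths run.

Tara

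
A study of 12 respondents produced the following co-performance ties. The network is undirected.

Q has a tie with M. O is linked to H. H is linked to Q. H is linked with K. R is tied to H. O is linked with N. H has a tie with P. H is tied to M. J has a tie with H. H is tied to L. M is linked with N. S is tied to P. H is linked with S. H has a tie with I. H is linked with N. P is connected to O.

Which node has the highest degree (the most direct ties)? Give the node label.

Degrees — H:11, I:1, J:1, K:1, L:1, M:3, N:3, O:3, P:3, Q:2, R:1, S:2.
The maximum is 11, attained only by H.

H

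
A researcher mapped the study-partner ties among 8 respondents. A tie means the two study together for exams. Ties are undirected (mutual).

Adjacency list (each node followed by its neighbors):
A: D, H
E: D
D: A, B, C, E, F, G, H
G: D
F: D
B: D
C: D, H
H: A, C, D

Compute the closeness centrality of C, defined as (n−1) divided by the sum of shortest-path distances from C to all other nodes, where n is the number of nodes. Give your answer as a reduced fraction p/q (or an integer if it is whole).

7/12

Distances from C: A:2, B:2, D:1, E:2, F:2, G:2, H:1. Sum = 12.
n = 8, so closeness = 7/12.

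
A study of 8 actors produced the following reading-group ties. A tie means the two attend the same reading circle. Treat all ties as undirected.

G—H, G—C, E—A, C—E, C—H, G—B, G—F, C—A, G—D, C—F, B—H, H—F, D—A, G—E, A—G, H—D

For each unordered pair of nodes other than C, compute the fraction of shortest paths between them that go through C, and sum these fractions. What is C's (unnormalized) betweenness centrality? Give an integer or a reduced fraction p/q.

Pairs whose geodesics pass through C — E–F: 1/2; E–H: 1/2; A–F: 1/2; A–H: 1/3.
All other pairs contribute 0.
Summing the contributions gives betweenness(C) = 11/6.

11/6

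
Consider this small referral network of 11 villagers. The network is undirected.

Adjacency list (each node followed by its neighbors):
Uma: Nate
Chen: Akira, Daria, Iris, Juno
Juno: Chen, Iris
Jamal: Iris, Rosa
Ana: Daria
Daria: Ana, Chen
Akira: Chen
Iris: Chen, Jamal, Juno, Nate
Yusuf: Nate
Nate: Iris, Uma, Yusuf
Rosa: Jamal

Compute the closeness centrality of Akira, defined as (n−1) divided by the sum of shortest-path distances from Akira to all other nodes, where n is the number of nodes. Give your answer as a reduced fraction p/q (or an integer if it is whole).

5/14

Distances from Akira: Ana:3, Chen:1, Daria:2, Iris:2, Jamal:3, Juno:2, Nate:3, Rosa:4, Uma:4, Yusuf:4. Sum = 28.
n = 11, so closeness = 10/28 = 5/14.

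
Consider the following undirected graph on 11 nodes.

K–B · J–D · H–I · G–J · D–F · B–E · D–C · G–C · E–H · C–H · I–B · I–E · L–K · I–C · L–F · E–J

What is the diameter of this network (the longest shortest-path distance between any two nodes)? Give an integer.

Eccentricity of each node (its greatest distance to any other): B:3, C:3, D:3, E:3, F:3, G:4, H:4, I:3, J:3, K:4, L:4.
The maximum eccentricity is 4, realized for instance by the pair K–G via K – B – E – J – G. So the diameter is 4.

4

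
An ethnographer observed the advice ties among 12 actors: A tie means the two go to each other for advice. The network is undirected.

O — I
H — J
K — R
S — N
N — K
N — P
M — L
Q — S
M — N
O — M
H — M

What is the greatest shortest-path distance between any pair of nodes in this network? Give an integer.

5

Eccentricity of each node (its greatest distance to any other): H:4, I:5, J:5, K:4, L:4, M:3, N:3, O:4, P:4, Q:5, R:5, S:4.
The maximum eccentricity is 5, realized for instance by the pair R–I via R – K – N – M – O – I. So the diameter is 5.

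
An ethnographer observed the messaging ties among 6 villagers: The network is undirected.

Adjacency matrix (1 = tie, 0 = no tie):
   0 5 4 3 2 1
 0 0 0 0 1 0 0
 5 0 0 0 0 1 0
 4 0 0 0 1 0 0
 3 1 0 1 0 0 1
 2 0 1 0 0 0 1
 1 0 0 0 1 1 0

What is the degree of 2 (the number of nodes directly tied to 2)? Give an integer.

2 is directly tied to 1 and 5. That is 2 neighbors, so the degree of 2 is 2.

2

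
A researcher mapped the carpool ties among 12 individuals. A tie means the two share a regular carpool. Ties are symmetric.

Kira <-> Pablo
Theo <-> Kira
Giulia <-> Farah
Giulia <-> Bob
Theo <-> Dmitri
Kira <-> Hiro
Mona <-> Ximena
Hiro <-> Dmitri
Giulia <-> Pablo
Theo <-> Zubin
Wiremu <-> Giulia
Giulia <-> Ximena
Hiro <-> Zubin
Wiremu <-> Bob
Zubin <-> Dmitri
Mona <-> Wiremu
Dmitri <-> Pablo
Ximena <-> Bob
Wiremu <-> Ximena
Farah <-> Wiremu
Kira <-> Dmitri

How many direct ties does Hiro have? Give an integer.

3

Hiro is directly tied to Dmitri, Kira, and Zubin. That is 3 neighbors, so the degree of Hiro is 3.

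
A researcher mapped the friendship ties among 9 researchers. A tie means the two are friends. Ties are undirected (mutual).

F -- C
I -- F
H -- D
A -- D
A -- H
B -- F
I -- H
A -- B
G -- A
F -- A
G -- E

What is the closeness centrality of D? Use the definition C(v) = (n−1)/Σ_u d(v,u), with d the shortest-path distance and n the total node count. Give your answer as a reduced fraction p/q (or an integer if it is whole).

1/2

Distances from D: A:1, B:2, C:3, E:3, F:2, G:2, H:1, I:2. Sum = 16.
n = 9, so closeness = 8/16 = 1/2.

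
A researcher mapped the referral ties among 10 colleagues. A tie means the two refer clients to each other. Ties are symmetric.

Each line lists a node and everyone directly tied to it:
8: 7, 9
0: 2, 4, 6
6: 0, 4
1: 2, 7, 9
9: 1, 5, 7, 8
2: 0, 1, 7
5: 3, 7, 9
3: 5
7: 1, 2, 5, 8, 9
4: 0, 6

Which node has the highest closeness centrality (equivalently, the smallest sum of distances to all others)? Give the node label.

7

Farness (sum of distances to all others) for each node — 0:20, 1:18, 2:16, 3:28, 4:27, 5:20, 6:27, 7:15, 8:22, 9:19.
The smallest farness is 15, for 7, so 7 has the highest closeness.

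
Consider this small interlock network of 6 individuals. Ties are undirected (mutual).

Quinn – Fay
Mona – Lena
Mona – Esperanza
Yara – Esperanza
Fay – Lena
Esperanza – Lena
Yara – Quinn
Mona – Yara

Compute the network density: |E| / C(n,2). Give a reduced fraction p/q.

There are 8 edges and 6 nodes, so the maximum possible is C(6,2) = 15.
Density = 8/15.

8/15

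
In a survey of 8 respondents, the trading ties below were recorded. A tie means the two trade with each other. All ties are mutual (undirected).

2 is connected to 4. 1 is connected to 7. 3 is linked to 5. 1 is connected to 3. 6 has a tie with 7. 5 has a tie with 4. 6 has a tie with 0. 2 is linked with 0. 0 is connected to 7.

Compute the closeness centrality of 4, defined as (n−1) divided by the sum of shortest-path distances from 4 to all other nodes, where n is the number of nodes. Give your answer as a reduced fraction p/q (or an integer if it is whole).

7/15

Distances from 4: 0:2, 1:3, 2:1, 3:2, 5:1, 6:3, 7:3. Sum = 15.
n = 8, so closeness = 7/15.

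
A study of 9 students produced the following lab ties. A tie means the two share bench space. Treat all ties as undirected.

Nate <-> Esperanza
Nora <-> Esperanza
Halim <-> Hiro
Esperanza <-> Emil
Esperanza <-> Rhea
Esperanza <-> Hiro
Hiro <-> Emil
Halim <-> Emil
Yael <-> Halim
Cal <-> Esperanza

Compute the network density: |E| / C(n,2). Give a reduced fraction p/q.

5/18

There are 10 edges and 9 nodes, so the maximum possible is C(9,2) = 36.
Density = 10/36 = 5/18.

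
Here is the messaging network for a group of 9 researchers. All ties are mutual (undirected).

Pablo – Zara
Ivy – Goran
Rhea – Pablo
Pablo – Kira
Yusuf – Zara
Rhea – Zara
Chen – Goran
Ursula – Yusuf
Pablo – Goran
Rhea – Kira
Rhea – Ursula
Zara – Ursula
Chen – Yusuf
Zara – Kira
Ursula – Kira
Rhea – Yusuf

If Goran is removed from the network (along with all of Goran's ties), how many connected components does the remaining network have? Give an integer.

Without Goran, the remaining ties split the others into: {Chen, Kira, Pablo, Rhea, Ursula, Yusuf, Zara}; {Ivy}.
That's 2 separate components.

2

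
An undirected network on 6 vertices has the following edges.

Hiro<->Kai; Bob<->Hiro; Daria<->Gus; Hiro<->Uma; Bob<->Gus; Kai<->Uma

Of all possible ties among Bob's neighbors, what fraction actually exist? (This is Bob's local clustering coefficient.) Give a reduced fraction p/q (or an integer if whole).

0

Bob's neighbors: Gus and Hiro (k = 2).
Possible neighbor pairs: C(2,2) = 1. Edges among them: none → e = 0.
Clustering(Bob) = 0/1.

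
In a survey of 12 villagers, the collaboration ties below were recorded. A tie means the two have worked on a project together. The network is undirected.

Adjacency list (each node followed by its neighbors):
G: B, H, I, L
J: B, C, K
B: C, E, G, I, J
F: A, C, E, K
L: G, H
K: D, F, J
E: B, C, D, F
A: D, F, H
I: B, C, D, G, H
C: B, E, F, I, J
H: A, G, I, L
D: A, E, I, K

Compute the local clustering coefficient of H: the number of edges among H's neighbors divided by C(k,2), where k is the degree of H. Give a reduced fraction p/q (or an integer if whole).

H's neighbors: A, G, I, and L (k = 4).
Possible neighbor pairs: C(4,2) = 6. Edges among them: G–I, G–L → e = 2.
Clustering(H) = 2/6 = 1/3.

1/3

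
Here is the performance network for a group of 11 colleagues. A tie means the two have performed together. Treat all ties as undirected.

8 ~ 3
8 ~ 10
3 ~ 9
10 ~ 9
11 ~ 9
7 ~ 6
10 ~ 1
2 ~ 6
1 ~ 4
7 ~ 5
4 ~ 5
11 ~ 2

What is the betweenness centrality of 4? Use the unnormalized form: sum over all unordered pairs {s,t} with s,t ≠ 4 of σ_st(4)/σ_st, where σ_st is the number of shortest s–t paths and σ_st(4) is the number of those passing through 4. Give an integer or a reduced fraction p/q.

9

Pairs whose geodesics pass through 4 — 6–1: 1; 9–5: 1; 3–5: 2/2; 8–5: 1; 8–7: 1; 10–5: 1; 10–7: 1; 1–5: 1; 1–7: 1.
All other pairs contribute 0.
Summing the contributions gives betweenness(4) = 9.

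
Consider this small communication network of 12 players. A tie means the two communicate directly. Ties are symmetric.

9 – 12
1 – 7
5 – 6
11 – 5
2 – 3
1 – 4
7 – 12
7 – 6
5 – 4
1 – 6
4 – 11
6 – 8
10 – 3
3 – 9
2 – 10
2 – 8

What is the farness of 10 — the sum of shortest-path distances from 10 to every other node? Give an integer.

34

Distances from 10: 1:4, 2:1, 3:1, 4:5, 5:4, 6:3, 7:4, 8:2, 9:2, 11:5, 12:3.
Sum = 4 + 1 + 1 + 5 + 4 + 3 + 4 + 2 + 2 + 5 + 3 = 34.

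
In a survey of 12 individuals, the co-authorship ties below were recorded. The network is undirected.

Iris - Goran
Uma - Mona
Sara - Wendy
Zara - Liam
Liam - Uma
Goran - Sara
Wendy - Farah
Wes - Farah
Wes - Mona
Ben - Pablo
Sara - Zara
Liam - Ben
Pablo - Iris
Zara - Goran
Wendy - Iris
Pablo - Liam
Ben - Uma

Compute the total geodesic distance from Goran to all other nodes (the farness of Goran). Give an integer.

Distances from Goran: Ben:3, Farah:3, Iris:1, Liam:2, Mona:4, Pablo:2, Sara:1, Uma:3, Wendy:2, Wes:4, Zara:1.
Sum = 3 + 3 + 1 + 2 + 4 + 2 + 1 + 3 + 2 + 4 + 1 = 26.

26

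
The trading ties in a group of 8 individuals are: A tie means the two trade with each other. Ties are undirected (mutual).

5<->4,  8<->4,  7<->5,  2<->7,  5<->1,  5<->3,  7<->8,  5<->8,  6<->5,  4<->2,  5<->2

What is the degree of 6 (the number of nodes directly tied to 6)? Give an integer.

6 is directly tied to 5. That is 1 neighbor, so the degree of 6 is 1.

1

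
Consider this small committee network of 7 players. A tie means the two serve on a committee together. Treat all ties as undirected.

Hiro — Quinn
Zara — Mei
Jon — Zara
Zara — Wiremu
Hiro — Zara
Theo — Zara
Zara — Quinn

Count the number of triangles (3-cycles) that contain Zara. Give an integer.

1

Zara's neighbors: Hiro, Jon, Mei, Quinn, Theo, and Wiremu.
Neighbor pairs that are themselves tied: Zara–Hiro–Quinn. Each forms one triangle with Zara, for 1 in total.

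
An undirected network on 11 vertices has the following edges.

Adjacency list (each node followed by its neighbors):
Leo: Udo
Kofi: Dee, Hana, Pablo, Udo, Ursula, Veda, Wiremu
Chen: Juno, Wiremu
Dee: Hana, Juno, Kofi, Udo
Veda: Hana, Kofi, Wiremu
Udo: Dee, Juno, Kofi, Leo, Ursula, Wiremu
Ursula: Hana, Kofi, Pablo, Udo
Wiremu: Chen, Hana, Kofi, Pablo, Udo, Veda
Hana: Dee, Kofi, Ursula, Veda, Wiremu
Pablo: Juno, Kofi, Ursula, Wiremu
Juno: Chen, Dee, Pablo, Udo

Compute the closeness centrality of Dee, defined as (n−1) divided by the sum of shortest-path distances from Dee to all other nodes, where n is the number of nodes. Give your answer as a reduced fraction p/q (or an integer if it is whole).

Distances from Dee: Chen:2, Hana:1, Juno:1, Kofi:1, Leo:2, Pablo:2, Udo:1, Ursula:2, Veda:2, Wiremu:2. Sum = 16.
n = 11, so closeness = 10/16 = 5/8.

5/8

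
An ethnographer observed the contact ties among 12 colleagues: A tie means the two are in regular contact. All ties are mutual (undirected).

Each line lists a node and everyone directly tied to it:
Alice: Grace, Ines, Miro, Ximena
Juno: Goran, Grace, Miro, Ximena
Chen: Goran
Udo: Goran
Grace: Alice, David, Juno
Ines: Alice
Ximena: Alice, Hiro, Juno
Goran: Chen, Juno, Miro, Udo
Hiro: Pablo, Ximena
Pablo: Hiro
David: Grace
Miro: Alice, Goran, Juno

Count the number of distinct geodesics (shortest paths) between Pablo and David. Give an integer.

2

The shortest distance is 5. The length-5 paths are: Pablo–Hiro–Ximena–Juno–Grace–David; Pablo–Hiro–Ximena–Alice–Grace–David.
That gives 2 distinct shortest paths.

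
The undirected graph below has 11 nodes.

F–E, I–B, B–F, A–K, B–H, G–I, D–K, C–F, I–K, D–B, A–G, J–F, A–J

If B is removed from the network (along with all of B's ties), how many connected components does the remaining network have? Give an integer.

2

Without B, the remaining ties split the others into: {A, C, D, E, F, G, I, J, K}; {H}.
That's 2 separate components.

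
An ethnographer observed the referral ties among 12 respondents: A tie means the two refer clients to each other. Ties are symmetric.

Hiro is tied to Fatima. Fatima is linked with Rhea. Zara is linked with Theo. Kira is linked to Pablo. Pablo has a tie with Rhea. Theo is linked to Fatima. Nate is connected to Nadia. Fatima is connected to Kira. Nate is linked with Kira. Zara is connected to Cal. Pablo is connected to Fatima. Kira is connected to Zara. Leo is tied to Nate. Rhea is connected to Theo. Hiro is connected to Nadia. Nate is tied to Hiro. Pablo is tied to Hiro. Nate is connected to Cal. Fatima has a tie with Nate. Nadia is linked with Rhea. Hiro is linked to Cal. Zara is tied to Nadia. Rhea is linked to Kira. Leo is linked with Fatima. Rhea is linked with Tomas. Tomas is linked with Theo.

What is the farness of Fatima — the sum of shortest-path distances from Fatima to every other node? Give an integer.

15

Distances from Fatima: Cal:2, Hiro:1, Kira:1, Leo:1, Nadia:2, Nate:1, Pablo:1, Rhea:1, Theo:1, Tomas:2, Zara:2.
Sum = 2 + 1 + 1 + 1 + 2 + 1 + 1 + 1 + 1 + 2 + 2 = 15.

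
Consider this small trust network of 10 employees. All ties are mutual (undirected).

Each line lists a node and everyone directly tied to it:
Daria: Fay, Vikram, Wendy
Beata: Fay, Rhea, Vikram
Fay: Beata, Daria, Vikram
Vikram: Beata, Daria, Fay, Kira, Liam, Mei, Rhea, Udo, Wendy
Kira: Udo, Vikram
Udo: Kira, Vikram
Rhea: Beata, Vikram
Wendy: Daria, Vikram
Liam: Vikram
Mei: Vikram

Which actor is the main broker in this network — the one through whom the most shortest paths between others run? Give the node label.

Unnormalized betweenness of each node: Beata:1/2, Daria:1/2, Fay:1/2, Kira:0, Liam:0, Mei:0, Rhea:0, Udo:0, Vikram:59/2, Wendy:0.
Vikram has the largest value, 59/2, making it the main broker — the node through which the most shortest paths run.

Vikram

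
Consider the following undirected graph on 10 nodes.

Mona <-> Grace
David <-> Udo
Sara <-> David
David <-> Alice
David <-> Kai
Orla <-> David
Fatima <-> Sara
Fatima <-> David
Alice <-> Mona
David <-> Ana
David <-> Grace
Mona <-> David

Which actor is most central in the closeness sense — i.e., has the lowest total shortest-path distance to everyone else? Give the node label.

David

Farness (sum of distances to all others) for each node — Alice:16, Ana:17, David:9, Fatima:16, Grace:16, Kai:17, Mona:15, Orla:17, Sara:16, Udo:17.
The smallest farness is 9, for David, so David has the highest closeness.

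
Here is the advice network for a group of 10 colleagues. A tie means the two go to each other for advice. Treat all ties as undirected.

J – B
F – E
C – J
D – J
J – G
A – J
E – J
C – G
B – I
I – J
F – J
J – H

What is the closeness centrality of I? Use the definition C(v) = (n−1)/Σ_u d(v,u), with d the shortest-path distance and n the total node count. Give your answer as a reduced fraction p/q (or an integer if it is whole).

Distances from I: A:2, B:1, C:2, D:2, E:2, F:2, G:2, H:2, J:1. Sum = 16.
n = 10, so closeness = 9/16.

9/16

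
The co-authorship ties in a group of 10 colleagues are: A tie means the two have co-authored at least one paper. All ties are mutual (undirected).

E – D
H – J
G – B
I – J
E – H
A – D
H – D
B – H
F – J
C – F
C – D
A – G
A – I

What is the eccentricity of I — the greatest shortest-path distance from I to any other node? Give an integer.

Distances from I: A:1, B:3, C:3, D:2, E:3, F:2, G:2, H:2, J:1.
The largest is 3 (to B, E, and C), so the eccentricity of I is 3.

3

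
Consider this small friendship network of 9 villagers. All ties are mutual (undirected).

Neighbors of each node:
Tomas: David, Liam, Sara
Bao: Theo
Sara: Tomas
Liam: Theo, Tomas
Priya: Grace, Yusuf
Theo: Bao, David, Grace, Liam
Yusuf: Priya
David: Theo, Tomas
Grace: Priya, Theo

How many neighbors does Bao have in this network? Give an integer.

1

Bao is directly tied to Theo. That is 1 neighbor, so the degree of Bao is 1.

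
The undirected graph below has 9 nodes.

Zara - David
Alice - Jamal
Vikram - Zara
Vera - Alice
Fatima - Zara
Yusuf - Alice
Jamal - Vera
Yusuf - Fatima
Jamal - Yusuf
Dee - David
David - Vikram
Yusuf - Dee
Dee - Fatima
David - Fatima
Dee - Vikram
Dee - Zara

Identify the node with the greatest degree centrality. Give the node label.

Dee

Degrees — Alice:3, David:4, Dee:5, Fatima:4, Jamal:3, Vera:2, Vikram:3, Yusuf:4, Zara:4.
The maximum is 5, attained only by Dee.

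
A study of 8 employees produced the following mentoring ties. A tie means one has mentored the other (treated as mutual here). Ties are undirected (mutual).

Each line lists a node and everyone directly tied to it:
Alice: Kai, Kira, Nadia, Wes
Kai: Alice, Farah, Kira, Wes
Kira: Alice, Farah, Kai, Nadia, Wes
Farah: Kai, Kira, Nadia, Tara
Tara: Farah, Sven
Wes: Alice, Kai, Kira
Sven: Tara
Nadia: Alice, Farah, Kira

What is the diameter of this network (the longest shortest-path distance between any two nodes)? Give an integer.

4

Eccentricity of each node (its greatest distance to any other): Alice:4, Farah:2, Kai:3, Kira:3, Nadia:3, Sven:4, Tara:3, Wes:4.
The maximum eccentricity is 4, realized for instance by the pair Sven–Wes via Sven – Tara – Farah – Kira – Wes. So the diameter is 4.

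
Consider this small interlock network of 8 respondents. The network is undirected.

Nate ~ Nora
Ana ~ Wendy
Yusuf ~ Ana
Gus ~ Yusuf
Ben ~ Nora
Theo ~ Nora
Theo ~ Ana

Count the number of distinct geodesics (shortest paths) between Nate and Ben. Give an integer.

1

The shortest distance is 2, and the only length-2 path is Nate–Nora–Ben. So there is exactly 1 shortest path.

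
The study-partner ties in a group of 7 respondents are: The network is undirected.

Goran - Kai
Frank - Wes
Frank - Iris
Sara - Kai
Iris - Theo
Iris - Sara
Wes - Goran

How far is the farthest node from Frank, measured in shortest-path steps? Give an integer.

Distances from Frank: Goran:2, Iris:1, Kai:3, Sara:2, Theo:2, Wes:1.
The largest is 3 (to Kai), so the eccentricity of Frank is 3.

3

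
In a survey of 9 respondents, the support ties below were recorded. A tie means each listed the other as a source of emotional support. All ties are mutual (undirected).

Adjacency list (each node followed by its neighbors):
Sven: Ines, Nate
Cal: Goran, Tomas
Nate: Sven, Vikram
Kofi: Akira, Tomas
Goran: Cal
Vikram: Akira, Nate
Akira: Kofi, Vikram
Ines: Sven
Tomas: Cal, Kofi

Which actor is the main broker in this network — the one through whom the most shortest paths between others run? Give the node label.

Unnormalized betweenness of each node: Akira:16, Cal:7, Goran:0, Ines:0, Kofi:15, Nate:12, Sven:7, Tomas:12, Vikram:15.
Akira has the largest value, 16, making it the main broker — the node through which the most shortest paths run.

Akira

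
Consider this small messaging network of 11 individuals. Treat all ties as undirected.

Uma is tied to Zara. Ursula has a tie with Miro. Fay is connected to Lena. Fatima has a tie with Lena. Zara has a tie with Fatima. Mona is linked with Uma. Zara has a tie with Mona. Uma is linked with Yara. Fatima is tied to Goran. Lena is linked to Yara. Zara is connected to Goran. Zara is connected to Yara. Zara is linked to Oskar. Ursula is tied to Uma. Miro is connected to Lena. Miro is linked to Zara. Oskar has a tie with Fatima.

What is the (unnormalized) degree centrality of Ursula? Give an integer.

Ursula is directly tied to Miro and Uma. That is 2 neighbors, so the degree of Ursula is 2.

2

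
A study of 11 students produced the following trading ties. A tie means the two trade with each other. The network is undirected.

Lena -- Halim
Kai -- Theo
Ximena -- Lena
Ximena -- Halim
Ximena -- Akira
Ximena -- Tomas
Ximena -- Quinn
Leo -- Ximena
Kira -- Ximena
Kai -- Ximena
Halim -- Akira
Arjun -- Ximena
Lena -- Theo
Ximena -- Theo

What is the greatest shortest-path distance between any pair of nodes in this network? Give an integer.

Eccentricity of each node (its greatest distance to any other): Akira:2, Arjun:2, Halim:2, Kai:2, Kira:2, Lena:2, Leo:2, Quinn:2, Theo:2, Tomas:2, Ximena:1.
The maximum eccentricity is 2, realized for instance by the pair Tomas–Akira via Tomas – Ximena – Akira. So the diameter is 2.

2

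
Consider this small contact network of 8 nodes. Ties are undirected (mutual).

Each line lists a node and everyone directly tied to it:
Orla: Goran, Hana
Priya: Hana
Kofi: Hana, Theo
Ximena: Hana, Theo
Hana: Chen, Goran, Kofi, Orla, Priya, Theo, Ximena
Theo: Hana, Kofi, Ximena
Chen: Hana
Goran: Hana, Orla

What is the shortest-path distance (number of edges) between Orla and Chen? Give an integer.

2

One shortest route is Orla – Hana – Chen, which uses 2 edges, and Orla and Chen are not directly tied, so nothing shorter exists. So d(Orla,Chen) = 2.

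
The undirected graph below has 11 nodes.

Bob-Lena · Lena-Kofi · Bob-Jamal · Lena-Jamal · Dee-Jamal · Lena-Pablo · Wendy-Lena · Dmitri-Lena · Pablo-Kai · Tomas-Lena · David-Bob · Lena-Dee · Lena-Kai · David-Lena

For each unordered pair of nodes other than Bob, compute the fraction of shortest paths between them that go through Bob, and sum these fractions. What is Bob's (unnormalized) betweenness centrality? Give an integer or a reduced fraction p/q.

Pairs whose geodesics pass through Bob — David–Jamal: 1/2.
All other pairs contribute 0.
Summing the contributions gives betweenness(Bob) = 1/2.

1/2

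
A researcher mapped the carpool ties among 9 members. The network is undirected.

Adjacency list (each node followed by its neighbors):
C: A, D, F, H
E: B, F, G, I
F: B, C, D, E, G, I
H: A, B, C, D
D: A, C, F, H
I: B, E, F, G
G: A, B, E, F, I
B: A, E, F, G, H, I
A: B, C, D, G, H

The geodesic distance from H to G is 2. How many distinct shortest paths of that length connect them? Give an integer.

The shortest distance is 2. The length-2 paths are: H–B–G; H–A–G.
That gives 2 distinct shortest paths.

2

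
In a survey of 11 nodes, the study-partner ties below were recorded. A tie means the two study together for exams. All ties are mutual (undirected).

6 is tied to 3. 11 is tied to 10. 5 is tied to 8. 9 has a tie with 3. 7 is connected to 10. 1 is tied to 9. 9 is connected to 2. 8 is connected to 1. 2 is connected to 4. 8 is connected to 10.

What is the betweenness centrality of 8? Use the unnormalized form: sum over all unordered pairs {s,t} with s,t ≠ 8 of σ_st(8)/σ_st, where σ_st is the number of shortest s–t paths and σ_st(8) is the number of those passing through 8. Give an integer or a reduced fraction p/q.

Pairs whose geodesics pass through 8 — 11–2: 1; 11–1: 1; 11–9: 1; 11–4: 1; 11–5: 1; 11–3: 1; 11–6: 1; 7–2: 1; 7–1: 1; 7–9: 1; 7–4: 1; 7–5: 1; 7–3: 1; 7–6: 1 … (+13 more pairs).
All other pairs contribute 0.
Summing the contributions gives betweenness(8) = 27.

27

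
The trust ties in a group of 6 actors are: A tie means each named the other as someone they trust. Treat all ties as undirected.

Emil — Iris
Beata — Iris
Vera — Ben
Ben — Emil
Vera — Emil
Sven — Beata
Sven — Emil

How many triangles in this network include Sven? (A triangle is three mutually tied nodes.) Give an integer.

Sven's neighbors are Beata and Emil, but none of them are tied to each other, so no triangle contains Sven.

0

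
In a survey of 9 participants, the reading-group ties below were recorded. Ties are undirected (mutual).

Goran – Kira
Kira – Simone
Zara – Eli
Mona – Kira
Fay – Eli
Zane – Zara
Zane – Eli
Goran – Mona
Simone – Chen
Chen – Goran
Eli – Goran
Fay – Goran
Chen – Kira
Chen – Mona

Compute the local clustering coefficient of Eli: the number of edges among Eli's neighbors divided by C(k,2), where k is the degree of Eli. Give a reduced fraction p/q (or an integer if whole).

Eli's neighbors: Fay, Goran, Zane, and Zara (k = 4).
Possible neighbor pairs: C(4,2) = 6. Edges among them: Fay–Goran, Zane–Zara → e = 2.
Clustering(Eli) = 2/6 = 1/3.

1/3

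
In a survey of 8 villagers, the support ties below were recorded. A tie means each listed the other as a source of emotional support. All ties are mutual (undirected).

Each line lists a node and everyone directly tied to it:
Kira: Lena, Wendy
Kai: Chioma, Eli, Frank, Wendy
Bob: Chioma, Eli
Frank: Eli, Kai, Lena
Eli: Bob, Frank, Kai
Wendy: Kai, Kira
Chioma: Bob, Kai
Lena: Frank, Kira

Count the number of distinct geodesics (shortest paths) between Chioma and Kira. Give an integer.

The shortest distance is 3, and the only length-3 path is Chioma–Kai–Wendy–Kira. So there is exactly 1 shortest path.

1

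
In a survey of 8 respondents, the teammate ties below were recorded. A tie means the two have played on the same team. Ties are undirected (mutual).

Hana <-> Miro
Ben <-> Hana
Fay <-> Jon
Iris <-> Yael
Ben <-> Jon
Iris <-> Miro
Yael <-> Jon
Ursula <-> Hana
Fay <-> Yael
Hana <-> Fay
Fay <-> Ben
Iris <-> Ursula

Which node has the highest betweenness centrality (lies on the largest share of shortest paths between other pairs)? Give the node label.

Unnormalized betweenness of each node: Ben:7/6, Fay:35/12, Hana:19/3, Iris:19/6, Jon:3/4, Miro:3/4, Ursula:3/4, Yael:19/6.
Hana has the largest value, 19/3, making it the main broker — the node through which the most shortest paths run.

Hana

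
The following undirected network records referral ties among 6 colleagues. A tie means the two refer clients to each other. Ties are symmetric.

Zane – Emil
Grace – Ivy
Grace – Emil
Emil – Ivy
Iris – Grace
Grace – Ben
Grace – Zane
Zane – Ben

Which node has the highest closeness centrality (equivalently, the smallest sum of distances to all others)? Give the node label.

Farness (sum of distances to all others) for each node — Ben:8, Emil:7, Grace:5, Iris:9, Ivy:8, Zane:7.
The smallest farness is 5, for Grace, so Grace has the highest closeness.

Grace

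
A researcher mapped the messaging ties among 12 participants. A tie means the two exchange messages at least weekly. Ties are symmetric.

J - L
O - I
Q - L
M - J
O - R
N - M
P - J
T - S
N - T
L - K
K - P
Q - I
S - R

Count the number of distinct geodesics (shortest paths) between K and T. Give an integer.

The shortest distance is 5. The length-5 paths are: K–P–J–M–N–T; K–L–J–M–N–T.
That gives 2 distinct shortest paths.

2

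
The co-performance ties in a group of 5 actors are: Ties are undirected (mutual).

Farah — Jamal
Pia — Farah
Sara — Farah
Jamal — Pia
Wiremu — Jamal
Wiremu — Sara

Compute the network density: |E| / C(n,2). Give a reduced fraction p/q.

3/5

There are 6 edges and 5 nodes, so the maximum possible is C(5,2) = 10.
Density = 6/10 = 3/5.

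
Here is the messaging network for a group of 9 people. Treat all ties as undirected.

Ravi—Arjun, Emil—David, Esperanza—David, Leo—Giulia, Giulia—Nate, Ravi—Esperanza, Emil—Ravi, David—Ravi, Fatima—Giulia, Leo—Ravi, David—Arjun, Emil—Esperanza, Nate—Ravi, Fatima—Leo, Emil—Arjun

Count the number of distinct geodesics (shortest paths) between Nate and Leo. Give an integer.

2

The shortest distance is 2. The length-2 paths are: Nate–Giulia–Leo; Nate–Ravi–Leo.
That gives 2 distinct shortest paths.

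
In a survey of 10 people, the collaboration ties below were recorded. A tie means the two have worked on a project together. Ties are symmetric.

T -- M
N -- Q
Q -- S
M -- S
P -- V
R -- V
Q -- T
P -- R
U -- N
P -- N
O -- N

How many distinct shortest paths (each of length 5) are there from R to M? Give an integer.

The shortest distance is 5. The length-5 paths are: R–P–N–Q–T–M; R–P–N–Q–S–M.
That gives 2 distinct shortest paths.

2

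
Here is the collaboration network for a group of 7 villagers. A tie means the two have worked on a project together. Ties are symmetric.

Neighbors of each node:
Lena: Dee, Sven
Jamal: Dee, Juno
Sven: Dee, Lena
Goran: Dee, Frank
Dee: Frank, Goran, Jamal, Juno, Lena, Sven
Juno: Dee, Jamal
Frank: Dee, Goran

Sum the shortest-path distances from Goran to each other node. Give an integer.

Distances from Goran: Dee:1, Frank:1, Jamal:2, Juno:2, Lena:2, Sven:2.
Sum = 1 + 1 + 2 + 2 + 2 + 2 = 10.

10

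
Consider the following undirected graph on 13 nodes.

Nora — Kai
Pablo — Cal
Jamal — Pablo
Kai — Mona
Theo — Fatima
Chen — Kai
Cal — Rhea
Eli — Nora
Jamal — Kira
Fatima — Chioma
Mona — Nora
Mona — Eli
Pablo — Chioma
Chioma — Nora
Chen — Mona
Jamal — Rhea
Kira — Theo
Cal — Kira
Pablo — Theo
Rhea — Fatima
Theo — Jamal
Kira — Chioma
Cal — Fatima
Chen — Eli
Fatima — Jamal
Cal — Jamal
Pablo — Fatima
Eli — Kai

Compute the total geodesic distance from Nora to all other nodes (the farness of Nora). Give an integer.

24

Distances from Nora: Cal:3, Chen:2, Chioma:1, Eli:1, Fatima:2, Jamal:3, Kai:1, Kira:2, Mona:1, Pablo:2, Rhea:3, Theo:3.
Sum = 3 + 2 + 1 + 1 + 2 + 3 + 1 + 2 + 1 + 2 + 3 + 3 = 24.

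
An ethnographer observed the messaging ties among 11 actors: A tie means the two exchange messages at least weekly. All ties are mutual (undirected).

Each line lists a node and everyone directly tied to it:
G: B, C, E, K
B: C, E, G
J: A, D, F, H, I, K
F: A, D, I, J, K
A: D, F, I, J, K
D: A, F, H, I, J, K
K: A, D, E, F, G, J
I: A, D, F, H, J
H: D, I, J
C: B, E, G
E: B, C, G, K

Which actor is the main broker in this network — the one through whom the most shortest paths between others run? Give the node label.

Unnormalized betweenness of each node: A:5/4, B:0, C:0, D:53/12, E:7, F:5/4, G:7, H:0, I:2/3, J:53/12, K:24.
K has the largest value, 24, making it the main broker — the node through which the most shortest paths run.

K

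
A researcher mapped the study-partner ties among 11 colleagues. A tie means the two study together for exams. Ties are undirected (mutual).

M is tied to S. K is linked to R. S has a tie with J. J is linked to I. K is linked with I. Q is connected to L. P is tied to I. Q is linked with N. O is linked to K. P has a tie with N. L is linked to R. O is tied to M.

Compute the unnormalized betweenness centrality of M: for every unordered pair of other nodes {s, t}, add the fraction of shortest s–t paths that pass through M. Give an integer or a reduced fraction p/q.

3

Pairs whose geodesics pass through M — S–L: 1/2; S–R: 1/2; S–K: 1/2; S–O: 1; J–O: 1/2.
All other pairs contribute 0.
Summing the contributions gives betweenness(M) = 3.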